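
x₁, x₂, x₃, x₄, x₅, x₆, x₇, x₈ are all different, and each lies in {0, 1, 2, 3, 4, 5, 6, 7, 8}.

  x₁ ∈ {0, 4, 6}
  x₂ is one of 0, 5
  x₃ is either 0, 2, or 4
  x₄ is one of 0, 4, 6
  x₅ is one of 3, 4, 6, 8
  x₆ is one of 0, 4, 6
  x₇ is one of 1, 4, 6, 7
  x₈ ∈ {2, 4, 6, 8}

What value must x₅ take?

x₁, x₄, x₆ between them cover only {0, 4, 6} — a naked triple. Remove those values from x₂, x₃, x₅, x₇, x₈.
x₂ has just one choice, so x₂ = 5.
x₃'s domain is down to {2}, so x₃ = 2. Eliminate 2 elsewhere: x₈.
That leaves x₈ = 8. So x₅ can't be 8.
So x₅ = 3.

3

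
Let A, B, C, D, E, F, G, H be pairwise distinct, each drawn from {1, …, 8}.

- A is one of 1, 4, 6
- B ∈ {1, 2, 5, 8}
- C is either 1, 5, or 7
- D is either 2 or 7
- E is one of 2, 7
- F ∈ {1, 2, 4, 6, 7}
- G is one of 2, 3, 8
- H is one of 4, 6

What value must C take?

5

The 8 variables together cover exactly {1, 2, 3, 4, 5, 6, 7, 8} — 8 values for 8 variables — and 3 appears only in G's list, so G = 3.
The 7 still-open variables together cover exactly {1, 2, 4, 5, 6, 7, 8} — 7 values for 7 variables — and 8 appears only in B's list, so B = 8.
The 6 still-open variables draw from only 6 values {1, 2, 4, 5, 6, 7}, so each is used; only C can be 5, hence C = 5.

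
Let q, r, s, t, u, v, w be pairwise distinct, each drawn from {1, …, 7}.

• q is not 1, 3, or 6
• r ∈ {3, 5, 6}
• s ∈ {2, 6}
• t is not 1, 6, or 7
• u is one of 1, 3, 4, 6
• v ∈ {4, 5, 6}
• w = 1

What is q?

7

w must be 1 (only option left). So u can't be 1.
Among the 6 still-open variables, 7 fits only q (and all 6 values in {2, 3, 4, 5, 6, 7} must be used), so q = 7.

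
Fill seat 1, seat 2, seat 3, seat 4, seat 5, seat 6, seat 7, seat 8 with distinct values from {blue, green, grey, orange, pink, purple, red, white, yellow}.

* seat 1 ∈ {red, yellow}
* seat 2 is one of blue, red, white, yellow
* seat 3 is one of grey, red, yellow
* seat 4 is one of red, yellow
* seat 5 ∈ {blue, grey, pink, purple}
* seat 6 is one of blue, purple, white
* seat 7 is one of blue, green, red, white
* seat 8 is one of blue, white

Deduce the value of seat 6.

purple

Among the 8 variables, green fits only seat 7 (and all 8 values in {blue, green, grey, pink, purple, red, white, yellow} must be used), so seat 7 = green.
Among the 7 still-open variables, pink fits only seat 5 (and all 7 values in {blue, grey, pink, purple, red, white, yellow} must be used), so seat 5 = pink.
The 6 still-open variables together cover exactly {blue, grey, purple, red, white, yellow} — 6 values for 6 variables — and grey appears only in seat 3's list, so seat 3 = grey.
Among the 5 still-open variables, purple fits only seat 6 (and all 5 values in {blue, purple, red, white, yellow} must be used), so seat 6 = purple.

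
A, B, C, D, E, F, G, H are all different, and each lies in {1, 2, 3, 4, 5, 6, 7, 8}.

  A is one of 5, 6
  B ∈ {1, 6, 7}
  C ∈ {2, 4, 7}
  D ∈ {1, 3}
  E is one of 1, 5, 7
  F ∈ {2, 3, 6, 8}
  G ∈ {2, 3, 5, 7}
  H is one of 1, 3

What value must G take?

2

Among the 8 variables, 4 fits only C (and all 8 values in {1, 2, 3, 4, 5, 6, 7, 8} must be used), so C = 4.
The 7 still-open variables draw from only 7 values {1, 2, 3, 5, 6, 7, 8}, so each is used; only F can be 8, hence F = 8.
The 6 still-open variables together cover exactly {1, 2, 3, 5, 6, 7} — 6 values for 6 variables — and 2 appears only in G's list, so G = 2.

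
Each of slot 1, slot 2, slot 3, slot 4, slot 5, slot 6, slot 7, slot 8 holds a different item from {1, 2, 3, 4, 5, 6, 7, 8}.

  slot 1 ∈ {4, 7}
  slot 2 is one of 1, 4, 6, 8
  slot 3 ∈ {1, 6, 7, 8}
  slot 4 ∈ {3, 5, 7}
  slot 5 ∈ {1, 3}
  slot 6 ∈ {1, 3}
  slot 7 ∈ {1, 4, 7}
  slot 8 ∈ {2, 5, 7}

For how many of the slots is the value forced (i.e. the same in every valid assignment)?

The 8 variables together cover exactly {1, 2, 3, 4, 5, 6, 7, 8} — 8 values for 8 variables — and 2 appears only in slot 8's list, so slot 8 = 2.
The 7 still-open variables draw from only 7 values {1, 3, 4, 5, 6, 7, 8}, so each is used; only slot 4 can be 5, hence slot 4 = 5.
slot 5 and slot 6 share exactly the 2 values {1, 3}; by pigeonhole those values go to them, so strike 1, 3 from slot 2, slot 3, slot 7.
The 2 variables slot 1 and slot 7 are confined to {4, 7}, which locks those values in; drop them from slot 2, slot 3.
Determined: slot 4=5, slot 8=2. The other slots each still have more than one consistent value. That makes 2.

2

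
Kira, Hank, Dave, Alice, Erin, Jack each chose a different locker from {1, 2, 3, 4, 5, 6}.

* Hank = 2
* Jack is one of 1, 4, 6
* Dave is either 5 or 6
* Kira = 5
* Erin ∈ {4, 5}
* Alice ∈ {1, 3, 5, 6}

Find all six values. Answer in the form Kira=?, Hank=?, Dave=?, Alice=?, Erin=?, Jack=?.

Kira must be 5 (only option left). So Dave, Alice, Erin can't be 5.
Hank must be 2 (only option left).
That leaves Dave = 6. So Alice, Jack can't be 6.
Erin has just one choice, so Erin = 4. Remove 4 from Jack.
Jack has just one choice, so Jack = 1. So Alice can't be 1.
Alice has just one choice, so Alice = 3.

Kira=5, Hank=2, Dave=6, Alice=3, Erin=4, Jack=1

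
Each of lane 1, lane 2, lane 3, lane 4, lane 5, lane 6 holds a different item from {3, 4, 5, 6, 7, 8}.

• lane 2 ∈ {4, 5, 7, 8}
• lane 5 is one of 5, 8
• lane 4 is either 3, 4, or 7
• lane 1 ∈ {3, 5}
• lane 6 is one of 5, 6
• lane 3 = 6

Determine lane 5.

8

lane 3 has just one choice, so lane 3 = 6. Remove 6 from lane 6.
lane 6's domain is down to {5}, so lane 6 = 5. Strike 5 from lane 1, lane 2, lane 5.
So lane 5 = 8.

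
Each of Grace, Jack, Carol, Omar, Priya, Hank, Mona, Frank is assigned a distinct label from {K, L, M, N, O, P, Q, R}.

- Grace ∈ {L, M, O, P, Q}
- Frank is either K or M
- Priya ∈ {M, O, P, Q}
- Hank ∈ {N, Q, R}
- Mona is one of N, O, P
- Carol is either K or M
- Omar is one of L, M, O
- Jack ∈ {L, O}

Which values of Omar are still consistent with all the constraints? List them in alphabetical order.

Among the 8 variables, R fits only Hank (and all 8 values in {K, L, M, N, O, P, Q, R} must be used), so Hank = R.
The 7 still-open variables together cover exactly {K, L, M, N, O, P, Q} — 7 values for 7 variables — and N appears only in Mona's list, so Mona = N.
Carol and Frank share exactly the 2 values {K, M}; by pigeonhole those values go to them, so strike K, M from Grace, Omar, Priya.
Jack and Omar share exactly the 2 values {L, O}; by pigeonhole those values go to them, so strike L, O from Grace, Priya.
No further eliminations apply; Omar can still be any of L, O.

L, O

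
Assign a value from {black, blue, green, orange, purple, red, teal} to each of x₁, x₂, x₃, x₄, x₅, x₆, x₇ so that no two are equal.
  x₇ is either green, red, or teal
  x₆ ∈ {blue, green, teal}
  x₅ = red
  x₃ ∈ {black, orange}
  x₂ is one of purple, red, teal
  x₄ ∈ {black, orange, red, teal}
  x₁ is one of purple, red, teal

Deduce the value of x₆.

x₅ must be red (only option left). Remove red from x₁, x₂, x₄, x₇.
The 6 still-open variables draw from only 6 values {black, blue, green, orange, purple, teal}, so each is used; only x₆ can be blue, hence x₆ = blue.

blue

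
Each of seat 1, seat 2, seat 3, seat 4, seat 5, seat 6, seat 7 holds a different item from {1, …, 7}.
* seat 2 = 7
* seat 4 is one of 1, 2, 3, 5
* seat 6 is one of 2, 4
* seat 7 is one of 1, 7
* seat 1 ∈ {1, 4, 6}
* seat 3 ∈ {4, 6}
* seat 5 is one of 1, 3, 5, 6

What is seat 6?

2

seat 2 has just one choice, so seat 2 = 7. Eliminate 7 elsewhere: seat 7.
seat 7 must be 1 (only option left). Eliminate 1 elsewhere: seat 1, seat 4, seat 5.
The 2 variables seat 1 and seat 3 are confined to {4, 6}, which locks those values in; drop them from seat 5, seat 6.
So seat 6 = 2.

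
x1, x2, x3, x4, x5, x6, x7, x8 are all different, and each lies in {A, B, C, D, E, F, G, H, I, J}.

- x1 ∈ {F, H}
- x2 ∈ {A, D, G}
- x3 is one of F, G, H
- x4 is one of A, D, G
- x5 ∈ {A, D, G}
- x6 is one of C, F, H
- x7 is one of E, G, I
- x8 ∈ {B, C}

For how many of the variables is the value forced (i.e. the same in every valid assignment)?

2

The 3 variables x2, x4, x5 are confined to {A, D, G}, which locks those values in; drop them from x3, x7.
x1 and x3 between them cover only {F, H} — a naked pair. Remove those values from x6.
x6's domain is down to {C}, so x6 = C. Strike C from x8.
x8's domain is down to {B}, so x8 = B.
Determined: x6=C, x8=B. The other variables each still have more than one consistent value. That makes 2.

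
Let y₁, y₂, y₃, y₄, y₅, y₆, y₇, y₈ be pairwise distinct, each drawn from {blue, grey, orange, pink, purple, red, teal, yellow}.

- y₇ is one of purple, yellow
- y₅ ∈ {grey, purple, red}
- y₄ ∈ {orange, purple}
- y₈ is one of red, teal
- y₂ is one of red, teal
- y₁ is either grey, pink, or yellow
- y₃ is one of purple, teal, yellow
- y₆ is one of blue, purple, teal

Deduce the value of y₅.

grey

The 8 variables together cover exactly {blue, grey, orange, pink, purple, red, teal, yellow} — 8 values for 8 variables — and blue appears only in y₆'s list, so y₆ = blue.
Among the 7 still-open variables, orange fits only y₄ (and all 7 values in {grey, orange, pink, purple, red, teal, yellow} must be used), so y₄ = orange.
The 6 still-open variables draw from only 6 values {grey, pink, purple, red, teal, yellow}, so each is used; only y₁ can be pink, hence y₁ = pink.
Among the 5 still-open variables, grey fits only y₅ (and all 5 values in {grey, purple, red, teal, yellow} must be used), so y₅ = grey.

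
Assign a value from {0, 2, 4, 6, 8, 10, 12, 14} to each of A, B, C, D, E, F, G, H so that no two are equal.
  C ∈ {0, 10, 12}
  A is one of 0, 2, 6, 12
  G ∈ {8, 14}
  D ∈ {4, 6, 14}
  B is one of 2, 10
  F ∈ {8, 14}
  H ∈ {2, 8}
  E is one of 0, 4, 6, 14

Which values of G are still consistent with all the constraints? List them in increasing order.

F and G share exactly the 2 values {8, 14}; by pigeonhole those values go to them, so strike 8, 14 from D, E, H.
H has just one choice, so H = 2. So A, B can't be 2.
B has just one choice, so B = 10. Strike 10 from C.
No further eliminations apply; G can still be any of 8, 14.

8, 14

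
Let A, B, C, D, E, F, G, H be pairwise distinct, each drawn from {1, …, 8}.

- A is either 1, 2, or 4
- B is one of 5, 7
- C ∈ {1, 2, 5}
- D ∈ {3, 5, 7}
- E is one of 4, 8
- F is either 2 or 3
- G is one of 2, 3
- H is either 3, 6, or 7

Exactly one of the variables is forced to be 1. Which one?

Among the 8 variables, 6 fits only H (and all 8 values in {1, 2, 3, 4, 5, 6, 7, 8} must be used), so H = 6.
Among the 7 still-open variables, 8 fits only E (and all 7 values in {1, 2, 3, 4, 5, 7, 8} must be used), so E = 8.
The 6 still-open variables together cover exactly {1, 2, 3, 4, 5, 7} — 6 values for 6 variables — and 4 appears only in A's list, so A = 4.
The 5 still-open variables together cover exactly {1, 2, 3, 5, 7} — 5 values for 5 variables — and 1 appears only in C's list, so C = 1.

C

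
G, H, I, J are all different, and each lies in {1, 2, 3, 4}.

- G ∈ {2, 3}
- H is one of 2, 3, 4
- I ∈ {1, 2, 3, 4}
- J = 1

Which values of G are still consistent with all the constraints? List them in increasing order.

2, 3

J has just one choice, so J = 1. Eliminate 1 elsewhere: I.
No further eliminations apply; G can still be any of 2, 3.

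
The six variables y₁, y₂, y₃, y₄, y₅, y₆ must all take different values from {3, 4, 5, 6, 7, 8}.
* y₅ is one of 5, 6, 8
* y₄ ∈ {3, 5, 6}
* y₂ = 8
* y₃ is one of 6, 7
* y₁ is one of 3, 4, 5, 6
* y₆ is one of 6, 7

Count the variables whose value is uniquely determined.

4

y₂ must be 8 (only option left). Strike 8 from y₅.
The 5 still-open variables draw from only 5 values {3, 4, 5, 6, 7}, so each is used; only y₁ can be 4, hence y₁ = 4.
The 4 still-open variables together cover exactly {3, 5, 6, 7} — 4 values for 4 variables — and 3 appears only in y₄'s list, so y₄ = 3.
The 3 still-open variables together cover exactly {5, 6, 7} — 3 values for 3 variables — and 5 appears only in y₅'s list, so y₅ = 5.
Determined: y₁=4, y₂=8, y₄=3, y₅=5. The other variables each still have more than one consistent value. That makes 4.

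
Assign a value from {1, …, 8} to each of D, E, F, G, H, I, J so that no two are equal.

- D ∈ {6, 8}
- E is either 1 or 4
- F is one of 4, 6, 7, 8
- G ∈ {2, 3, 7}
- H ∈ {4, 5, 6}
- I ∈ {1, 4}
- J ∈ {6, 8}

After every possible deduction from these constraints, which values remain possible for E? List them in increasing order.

D and J between them cover only {6, 8} — a naked pair. Remove those values from F, H.
E and I share exactly the 2 values {1, 4}; by pigeonhole those values go to them, so strike 1, 4 from F, H.
That leaves F = 7. Remove 7 from G.
H's domain is down to {5}, so H = 5.
No further eliminations apply; E can still be any of 1, 4.

1, 4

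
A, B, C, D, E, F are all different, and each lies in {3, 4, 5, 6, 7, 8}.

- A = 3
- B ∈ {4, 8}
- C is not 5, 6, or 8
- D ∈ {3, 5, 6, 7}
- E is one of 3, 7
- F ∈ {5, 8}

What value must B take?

8

A's domain is down to {3}, so A = 3. Remove 3 from C, D, E.
That leaves E = 7. So C, D can't be 7.
C's domain is down to {4}, so C = 4. So B can't be 4.
So B = 8.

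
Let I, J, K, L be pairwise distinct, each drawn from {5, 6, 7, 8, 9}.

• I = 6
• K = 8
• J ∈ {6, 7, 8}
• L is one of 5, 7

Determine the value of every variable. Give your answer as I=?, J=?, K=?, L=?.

I=6, J=7, K=8, L=5

I has just one choice, so I = 6. Eliminate 6 elsewhere: J.
K must be 8 (only option left). Strike 8 from J.
J must be 7 (only option left). Remove 7 from L.
L's domain is down to {5}, so L = 5.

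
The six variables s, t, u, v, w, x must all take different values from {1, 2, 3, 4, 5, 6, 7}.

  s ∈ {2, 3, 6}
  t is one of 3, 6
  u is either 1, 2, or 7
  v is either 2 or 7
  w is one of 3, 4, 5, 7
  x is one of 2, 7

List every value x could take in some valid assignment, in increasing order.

2, 7

v and x share exactly the 2 values {2, 7}; by pigeonhole those values go to them, so strike 2, 7 from s, u, w.
u's domain is down to {1}, so u = 1.
The 2 variables s and t are confined to {3, 6}, which locks those values in; drop them from w.
No further eliminations apply; x can still be any of 2, 7.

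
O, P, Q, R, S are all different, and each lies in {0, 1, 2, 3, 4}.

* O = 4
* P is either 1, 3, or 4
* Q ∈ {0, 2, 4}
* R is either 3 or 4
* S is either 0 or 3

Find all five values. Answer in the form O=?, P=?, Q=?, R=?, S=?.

O must be 4 (only option left). Strike 4 from P, Q, R.
R has just one choice, so R = 3. Eliminate 3 elsewhere: P, S.
That leaves S = 0. So Q can't be 0.
P must be 1 (only option left).
That leaves Q = 2.

O=4, P=1, Q=2, R=3, S=0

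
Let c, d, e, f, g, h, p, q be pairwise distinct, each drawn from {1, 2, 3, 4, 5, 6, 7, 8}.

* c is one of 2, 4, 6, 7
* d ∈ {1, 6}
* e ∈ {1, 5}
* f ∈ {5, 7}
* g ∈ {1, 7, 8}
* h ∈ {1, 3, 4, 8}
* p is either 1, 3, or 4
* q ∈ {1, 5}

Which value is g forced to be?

8

The 8 variables draw from only 8 values {1, 2, 3, 4, 5, 6, 7, 8}, so each is used; only c can be 2, hence c = 2.
Among the 7 still-open variables, 6 fits only d (and all 7 values in {1, 3, 4, 5, 6, 7, 8} must be used), so d = 6.
The 2 variables e and q are confined to {1, 5}, which locks those values in; drop them from f, g, h, p.
f has just one choice, so f = 7. Remove 7 from g.
So g = 8.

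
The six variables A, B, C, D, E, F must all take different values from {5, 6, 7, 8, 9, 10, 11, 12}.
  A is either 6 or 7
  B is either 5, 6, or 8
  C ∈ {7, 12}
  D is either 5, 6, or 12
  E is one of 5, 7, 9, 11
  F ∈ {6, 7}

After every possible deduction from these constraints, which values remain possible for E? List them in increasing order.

A and F share exactly the 2 values {6, 7}; by pigeonhole those values go to them, so strike 6, 7 from B, C, D, E.
C's domain is down to {12}, so C = 12. Strike 12 from D.
D's domain is down to {5}, so D = 5. Remove 5 from B, E.
B's domain is down to {8}, so B = 8.
No further eliminations apply; E can still be any of 9, 11.

9, 11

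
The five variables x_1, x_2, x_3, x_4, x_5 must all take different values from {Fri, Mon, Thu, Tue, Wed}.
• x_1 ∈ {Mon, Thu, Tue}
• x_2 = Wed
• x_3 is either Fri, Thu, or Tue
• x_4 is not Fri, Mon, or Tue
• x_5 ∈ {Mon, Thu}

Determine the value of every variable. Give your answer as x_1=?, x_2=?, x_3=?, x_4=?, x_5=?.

x_1=Tue, x_2=Wed, x_3=Fri, x_4=Thu, x_5=Mon

x_2's domain is down to {Wed}, so x_2 = Wed. Eliminate Wed elsewhere: x_4.
x_4 must be Thu (only option left). Remove Thu from x_1, x_3, x_5.
x_5 has just one choice, so x_5 = Mon. Eliminate Mon elsewhere: x_1.
That leaves x_1 = Tue. So x_3 can't be Tue.
x_3 has just one choice, so x_3 = Fri.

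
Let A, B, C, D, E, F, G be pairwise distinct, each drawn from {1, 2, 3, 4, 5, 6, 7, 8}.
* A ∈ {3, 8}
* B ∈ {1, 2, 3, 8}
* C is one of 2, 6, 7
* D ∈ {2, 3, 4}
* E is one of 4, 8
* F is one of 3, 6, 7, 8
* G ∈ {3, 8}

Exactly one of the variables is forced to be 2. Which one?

D

The 7 variables draw from only 7 values {1, 2, 3, 4, 6, 7, 8}, so each is used; only B can be 1, hence B = 1.
A and G between them cover only {3, 8} — a naked pair. Remove those values from D, E, F.
E's domain is down to {4}, so E = 4. So D can't be 4.
So 2 goes to D.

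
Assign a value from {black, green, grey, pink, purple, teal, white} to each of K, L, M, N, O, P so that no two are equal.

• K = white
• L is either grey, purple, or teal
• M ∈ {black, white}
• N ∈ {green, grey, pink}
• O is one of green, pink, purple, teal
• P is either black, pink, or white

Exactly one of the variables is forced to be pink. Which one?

P

K has just one choice, so K = white. Remove white from M, P.
M has just one choice, so M = black. Eliminate black elsewhere: P.
So pink goes to P.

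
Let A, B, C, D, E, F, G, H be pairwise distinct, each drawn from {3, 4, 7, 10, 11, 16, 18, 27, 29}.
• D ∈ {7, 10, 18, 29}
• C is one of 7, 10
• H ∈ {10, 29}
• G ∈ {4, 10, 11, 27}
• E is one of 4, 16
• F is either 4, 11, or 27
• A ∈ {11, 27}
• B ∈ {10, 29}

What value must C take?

Among the 8 variables, 16 fits only E (and all 8 values in {4, 7, 10, 11, 16, 18, 27, 29} must be used), so E = 16.
Among the 7 still-open variables, 18 fits only D (and all 7 values in {4, 7, 10, 11, 18, 27, 29} must be used), so D = 18.
The 6 still-open variables together cover exactly {4, 7, 10, 11, 27, 29} — 6 values for 6 variables — and 7 appears only in C's list, so C = 7.

7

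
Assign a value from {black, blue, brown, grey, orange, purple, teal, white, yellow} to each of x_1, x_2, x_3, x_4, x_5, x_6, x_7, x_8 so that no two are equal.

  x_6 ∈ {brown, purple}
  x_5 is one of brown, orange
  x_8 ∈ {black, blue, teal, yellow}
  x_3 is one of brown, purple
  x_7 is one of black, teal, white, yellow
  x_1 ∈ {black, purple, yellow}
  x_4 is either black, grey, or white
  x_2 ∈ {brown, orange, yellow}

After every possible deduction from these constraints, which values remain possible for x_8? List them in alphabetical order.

blue, teal

x_3 and x_6 between them cover only {brown, purple} — a naked pair. Remove those values from x_1, x_2, x_5.
x_5 has just one choice, so x_5 = orange. Eliminate orange elsewhere: x_2.
x_2's domain is down to {yellow}, so x_2 = yellow. Eliminate yellow elsewhere: x_1, x_7, x_8.
That leaves x_1 = black. Strike black from x_4, x_7, x_8.
No further eliminations apply; x_8 can still be any of blue, teal.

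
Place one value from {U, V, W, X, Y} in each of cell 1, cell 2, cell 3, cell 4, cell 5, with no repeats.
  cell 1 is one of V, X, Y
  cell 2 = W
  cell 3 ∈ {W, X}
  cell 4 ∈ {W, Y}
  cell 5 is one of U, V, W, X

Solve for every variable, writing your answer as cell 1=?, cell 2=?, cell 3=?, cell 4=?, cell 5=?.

cell 2 must be W (only option left). Eliminate W elsewhere: cell 3, cell 4, cell 5.
cell 3 must be X (only option left). Remove X from cell 1, cell 5.
cell 4 must be Y (only option left). Eliminate Y elsewhere: cell 1.
cell 1's domain is down to {V}, so cell 1 = V. So cell 5 can't be V.
That leaves cell 5 = U.

cell 1=V, cell 2=W, cell 3=X, cell 4=Y, cell 5=U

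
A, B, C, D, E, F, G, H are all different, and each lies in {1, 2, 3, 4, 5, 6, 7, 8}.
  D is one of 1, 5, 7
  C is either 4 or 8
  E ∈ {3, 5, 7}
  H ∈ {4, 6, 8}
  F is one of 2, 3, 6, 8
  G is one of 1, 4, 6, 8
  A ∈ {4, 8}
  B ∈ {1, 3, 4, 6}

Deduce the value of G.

The 8 variables together cover exactly {1, 2, 3, 4, 5, 6, 7, 8} — 8 values for 8 variables — and 2 appears only in F's list, so F = 2.
The 2 variables A and C are confined to {4, 8}, which locks those values in; drop them from B, G, H.
That leaves H = 6. Strike 6 from B, G.
So G = 1.

1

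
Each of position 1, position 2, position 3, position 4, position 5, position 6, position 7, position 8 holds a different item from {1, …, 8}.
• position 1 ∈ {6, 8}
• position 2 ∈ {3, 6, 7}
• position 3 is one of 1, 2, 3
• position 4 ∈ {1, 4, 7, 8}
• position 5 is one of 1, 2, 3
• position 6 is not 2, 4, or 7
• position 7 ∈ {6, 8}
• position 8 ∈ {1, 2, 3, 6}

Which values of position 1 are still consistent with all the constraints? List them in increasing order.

The 8 variables draw from only 8 values {1, 2, 3, 4, 5, 6, 7, 8}, so each is used; only position 4 can be 4, hence position 4 = 4.
Among the 7 still-open variables, 5 fits only position 6 (and all 7 values in {1, 2, 3, 5, 6, 7, 8} must be used), so position 6 = 5.
The 6 still-open variables together cover exactly {1, 2, 3, 6, 7, 8} — 6 values for 6 variables — and 7 appears only in position 2's list, so position 2 = 7.
position 1 and position 7 share exactly the 2 values {6, 8}; by pigeonhole those values go to them, so strike 6, 8 from position 8.
No further eliminations apply; position 1 can still be any of 6, 8.

6, 8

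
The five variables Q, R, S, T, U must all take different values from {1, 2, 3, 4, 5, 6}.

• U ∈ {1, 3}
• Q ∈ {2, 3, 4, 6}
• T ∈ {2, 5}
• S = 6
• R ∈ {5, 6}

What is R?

5

S's domain is down to {6}, so S = 6. So Q, R can't be 6.
So R = 5.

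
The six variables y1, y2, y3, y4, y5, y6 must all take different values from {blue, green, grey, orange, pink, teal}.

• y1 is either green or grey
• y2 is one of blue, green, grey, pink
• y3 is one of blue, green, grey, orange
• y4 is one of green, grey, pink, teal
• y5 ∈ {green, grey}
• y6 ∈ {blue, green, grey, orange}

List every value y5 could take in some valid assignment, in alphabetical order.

green, grey

The 6 variables together cover exactly {blue, green, grey, orange, pink, teal} — 6 values for 6 variables — and teal appears only in y4's list, so y4 = teal.
The 5 still-open variables draw from only 5 values {blue, green, grey, orange, pink}, so each is used; only y2 can be pink, hence y2 = pink.
y1 and y5 share exactly the 2 values {green, grey}; by pigeonhole those values go to them, so strike green, grey from y3, y6.
No further eliminations apply; y5 can still be any of green, grey.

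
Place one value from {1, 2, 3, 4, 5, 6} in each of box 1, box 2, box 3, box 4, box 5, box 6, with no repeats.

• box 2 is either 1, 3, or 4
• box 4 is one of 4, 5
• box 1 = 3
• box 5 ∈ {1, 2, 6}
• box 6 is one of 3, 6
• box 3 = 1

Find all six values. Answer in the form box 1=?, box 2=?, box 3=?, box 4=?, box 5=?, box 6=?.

box 1=3, box 2=4, box 3=1, box 4=5, box 5=2, box 6=6

box 1 must be 3 (only option left). Eliminate 3 elsewhere: box 2, box 6.
box 3 must be 1 (only option left). Strike 1 from box 2, box 5.
That leaves box 6 = 6. Eliminate 6 elsewhere: box 5.
box 2 has just one choice, so box 2 = 4. Remove 4 from box 4.
That leaves box 4 = 5.
box 5 must be 2 (only option left).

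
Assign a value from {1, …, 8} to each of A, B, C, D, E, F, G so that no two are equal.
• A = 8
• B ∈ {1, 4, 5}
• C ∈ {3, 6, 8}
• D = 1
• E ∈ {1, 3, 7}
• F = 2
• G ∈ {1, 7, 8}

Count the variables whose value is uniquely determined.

6

A's domain is down to {8}, so A = 8. Remove 8 from C, G.
D's domain is down to {1}, so D = 1. So B, E, G can't be 1.
F has just one choice, so F = 2.
G's domain is down to {7}, so G = 7. Eliminate 7 elsewhere: E.
E has just one choice, so E = 3. Eliminate 3 elsewhere: C.
C must be 6 (only option left).
Determined: A=8, C=6, D=1, E=3, F=2, G=7. The other variables each still have more than one consistent value. That makes 6.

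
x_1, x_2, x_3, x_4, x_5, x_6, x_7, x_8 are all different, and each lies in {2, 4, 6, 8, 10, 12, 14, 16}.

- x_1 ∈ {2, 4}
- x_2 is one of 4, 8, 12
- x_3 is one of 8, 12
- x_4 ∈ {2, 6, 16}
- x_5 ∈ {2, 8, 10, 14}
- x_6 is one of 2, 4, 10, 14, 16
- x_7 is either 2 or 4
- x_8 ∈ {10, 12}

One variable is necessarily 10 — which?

The 8 variables draw from only 8 values {2, 4, 6, 8, 10, 12, 14, 16}, so each is used; only x_4 can be 6, hence x_4 = 6.
The 7 still-open variables together cover exactly {2, 4, 8, 10, 12, 14, 16} — 7 values for 7 variables — and 16 appears only in x_6's list, so x_6 = 16.
The 6 still-open variables together cover exactly {2, 4, 8, 10, 12, 14} — 6 values for 6 variables — and 14 appears only in x_5's list, so x_5 = 14.
The 5 still-open variables draw from only 5 values {2, 4, 8, 10, 12}, so each is used; only x_8 can be 10, hence x_8 = 10.

x_8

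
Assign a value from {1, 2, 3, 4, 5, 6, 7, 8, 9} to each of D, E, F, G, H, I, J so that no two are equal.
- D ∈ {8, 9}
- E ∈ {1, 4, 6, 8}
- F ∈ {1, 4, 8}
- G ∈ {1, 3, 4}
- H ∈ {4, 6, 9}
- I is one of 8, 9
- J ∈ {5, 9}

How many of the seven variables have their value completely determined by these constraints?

2

Among the 7 variables, 3 fits only G (and all 7 values in {1, 3, 4, 5, 6, 8, 9} must be used), so G = 3.
Among the 6 still-open variables, 5 fits only J (and all 6 values in {1, 4, 5, 6, 8, 9} must be used), so J = 5.
D and I between them cover only {8, 9} — a naked pair. Remove those values from E, F, H.
Determined: G=3, J=5. The other variables each still have more than one consistent value. That makes 2.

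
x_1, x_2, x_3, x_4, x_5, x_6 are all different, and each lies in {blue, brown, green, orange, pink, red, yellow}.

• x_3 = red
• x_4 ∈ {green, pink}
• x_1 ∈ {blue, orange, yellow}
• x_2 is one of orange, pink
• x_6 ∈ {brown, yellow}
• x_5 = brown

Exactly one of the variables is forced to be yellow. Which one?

x_6

x_3's domain is down to {red}, so x_3 = red.
x_5 has just one choice, so x_5 = brown. Remove brown from x_6.
So yellow goes to x_6.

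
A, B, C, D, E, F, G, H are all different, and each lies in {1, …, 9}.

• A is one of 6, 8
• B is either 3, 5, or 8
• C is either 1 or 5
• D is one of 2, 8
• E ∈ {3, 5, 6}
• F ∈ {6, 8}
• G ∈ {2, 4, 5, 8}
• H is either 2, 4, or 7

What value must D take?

Among the 8 variables, 1 fits only C (and all 8 values in {1, 2, 3, 4, 5, 6, 7, 8} must be used), so C = 1.
The 7 still-open variables draw from only 7 values {2, 3, 4, 5, 6, 7, 8}, so each is used; only H can be 7, hence H = 7.
The 6 still-open variables together cover exactly {2, 3, 4, 5, 6, 8} — 6 values for 6 variables — and 4 appears only in G's list, so G = 4.
The 5 still-open variables together cover exactly {2, 3, 5, 6, 8} — 5 values for 5 variables — and 2 appears only in D's list, so D = 2.

2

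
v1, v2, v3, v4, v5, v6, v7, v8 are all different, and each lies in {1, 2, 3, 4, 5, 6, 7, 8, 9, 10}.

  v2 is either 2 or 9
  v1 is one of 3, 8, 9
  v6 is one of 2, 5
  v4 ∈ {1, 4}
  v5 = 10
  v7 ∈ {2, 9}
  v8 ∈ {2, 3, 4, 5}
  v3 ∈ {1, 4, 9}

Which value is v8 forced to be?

v5 has just one choice, so v5 = 10.
The 7 still-open variables together cover exactly {1, 2, 3, 4, 5, 8, 9} — 7 values for 7 variables — and 8 appears only in v1's list, so v1 = 8.
Among the 6 still-open variables, 3 fits only v8 (and all 6 values in {1, 2, 3, 4, 5, 9} must be used), so v8 = 3.

3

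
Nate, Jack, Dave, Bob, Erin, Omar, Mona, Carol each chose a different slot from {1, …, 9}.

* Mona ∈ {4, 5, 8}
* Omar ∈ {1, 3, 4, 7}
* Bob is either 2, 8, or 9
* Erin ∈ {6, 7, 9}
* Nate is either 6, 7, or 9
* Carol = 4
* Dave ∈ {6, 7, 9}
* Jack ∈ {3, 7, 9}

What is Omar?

Carol must be 4 (only option left). Remove 4 from Omar, Mona.
Nate, Dave, Erin between them cover only {6, 7, 9} — a naked triple. Remove those values from Jack, Bob, Omar.
That leaves Jack = 3. Strike 3 from Omar.
So Omar = 1.

1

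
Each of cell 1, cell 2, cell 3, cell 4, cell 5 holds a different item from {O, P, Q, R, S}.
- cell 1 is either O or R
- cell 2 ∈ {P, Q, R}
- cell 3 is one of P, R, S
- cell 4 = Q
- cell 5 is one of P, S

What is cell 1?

O

cell 4 has just one choice, so cell 4 = Q. Remove Q from cell 2.
Among the 4 still-open variables, O fits only cell 1 (and all 4 values in {O, P, R, S} must be used), so cell 1 = O.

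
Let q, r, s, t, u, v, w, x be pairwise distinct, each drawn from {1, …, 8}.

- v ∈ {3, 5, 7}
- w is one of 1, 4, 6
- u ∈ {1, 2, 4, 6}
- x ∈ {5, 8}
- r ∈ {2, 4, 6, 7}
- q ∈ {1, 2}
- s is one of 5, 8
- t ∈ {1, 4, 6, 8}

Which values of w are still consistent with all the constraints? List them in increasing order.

The 8 variables draw from only 8 values {1, 2, 3, 4, 5, 6, 7, 8}, so each is used; only v can be 3, hence v = 3.
The 7 still-open variables draw from only 7 values {1, 2, 4, 5, 6, 7, 8}, so each is used; only r can be 7, hence r = 7.
The 2 variables s and x are confined to {5, 8}, which locks those values in; drop them from t.
No further eliminations apply; w can still be any of 1, 4, 6.

1, 4, 6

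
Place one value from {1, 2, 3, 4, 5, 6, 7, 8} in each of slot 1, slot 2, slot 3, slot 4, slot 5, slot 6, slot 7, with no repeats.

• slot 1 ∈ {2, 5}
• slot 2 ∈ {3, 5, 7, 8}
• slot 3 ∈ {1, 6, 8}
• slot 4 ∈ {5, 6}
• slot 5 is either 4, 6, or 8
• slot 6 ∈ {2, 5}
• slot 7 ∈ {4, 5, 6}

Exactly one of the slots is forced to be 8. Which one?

slot 5

slot 1 and slot 6 between them cover only {2, 5} — a naked pair. Remove those values from slot 2, slot 4, slot 7.
slot 4 has just one choice, so slot 4 = 6. So slot 3, slot 5, slot 7 can't be 6.
slot 7 must be 4 (only option left). So slot 5 can't be 4.
So 8 goes to slot 5.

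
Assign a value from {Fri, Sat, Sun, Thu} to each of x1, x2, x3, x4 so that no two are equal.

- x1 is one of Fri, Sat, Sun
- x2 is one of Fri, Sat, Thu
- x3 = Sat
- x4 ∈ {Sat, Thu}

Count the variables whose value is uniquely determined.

4

x3 has just one choice, so x3 = Sat. So x1, x2, x4 can't be Sat.
x4's domain is down to {Thu}, so x4 = Thu. Remove Thu from x2.
x2 has just one choice, so x2 = Fri. Remove Fri from x1.
x1's domain is down to {Sun}, so x1 = Sun.
Every variable is fixed: x1=Sun, x2=Fri, x3=Sat, x4=Thu. That makes 4.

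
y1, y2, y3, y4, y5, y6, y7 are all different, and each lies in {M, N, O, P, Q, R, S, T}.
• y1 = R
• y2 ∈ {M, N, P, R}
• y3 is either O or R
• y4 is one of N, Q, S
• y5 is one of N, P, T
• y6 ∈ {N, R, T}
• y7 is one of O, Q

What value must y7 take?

Q

y1 has just one choice, so y1 = R. Eliminate R elsewhere: y2, y3, y6.
y3 has just one choice, so y3 = O. Remove O from y7.
So y7 = Q.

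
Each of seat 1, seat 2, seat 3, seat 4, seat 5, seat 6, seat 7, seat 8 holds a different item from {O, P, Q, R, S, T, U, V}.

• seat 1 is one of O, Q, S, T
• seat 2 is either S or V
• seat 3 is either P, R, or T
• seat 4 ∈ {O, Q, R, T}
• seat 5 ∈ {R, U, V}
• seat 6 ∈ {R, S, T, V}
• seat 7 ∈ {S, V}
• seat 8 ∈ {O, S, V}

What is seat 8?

O

The 8 variables draw from only 8 values {O, P, Q, R, S, T, U, V}, so each is used; only seat 3 can be P, hence seat 3 = P.
Among the 7 still-open variables, U fits only seat 5 (and all 7 values in {O, Q, R, S, T, U, V} must be used), so seat 5 = U.
The 2 variables seat 2 and seat 7 are confined to {S, V}, which locks those values in; drop them from seat 1, seat 6, seat 8.
So seat 8 = O.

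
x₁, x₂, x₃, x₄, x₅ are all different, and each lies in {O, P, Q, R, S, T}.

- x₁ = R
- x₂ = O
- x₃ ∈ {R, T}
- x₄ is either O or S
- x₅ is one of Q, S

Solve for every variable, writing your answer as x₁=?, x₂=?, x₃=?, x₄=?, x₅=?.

x₁ must be R (only option left). Remove R from x₃.
x₂ has just one choice, so x₂ = O. Remove O from x₄.
That leaves x₃ = T.
x₄ has just one choice, so x₄ = S. Strike S from x₅.
That leaves x₅ = Q.

x₁=R, x₂=O, x₃=T, x₄=S, x₅=Q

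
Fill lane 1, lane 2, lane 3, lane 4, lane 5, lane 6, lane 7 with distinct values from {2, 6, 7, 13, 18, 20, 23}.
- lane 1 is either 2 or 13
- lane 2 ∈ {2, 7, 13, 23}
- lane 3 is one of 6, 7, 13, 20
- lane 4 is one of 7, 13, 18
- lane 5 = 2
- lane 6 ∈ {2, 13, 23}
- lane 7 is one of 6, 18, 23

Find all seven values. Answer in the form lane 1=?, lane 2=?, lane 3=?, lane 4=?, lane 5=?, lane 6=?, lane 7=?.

lane 5 has just one choice, so lane 5 = 2. Strike 2 from lane 1, lane 2, lane 6.
lane 1 must be 13 (only option left). So lane 2, lane 3, lane 4, lane 6 can't be 13.
That leaves lane 6 = 23. Strike 23 from lane 2, lane 7.
lane 2's domain is down to {7}, so lane 2 = 7. Strike 7 from lane 3, lane 4.
lane 4 has just one choice, so lane 4 = 18. Strike 18 from lane 7.
lane 7's domain is down to {6}, so lane 7 = 6. Eliminate 6 elsewhere: lane 3.
lane 3 must be 20 (only option left).

lane 1=13, lane 2=7, lane 3=20, lane 4=18, lane 5=2, lane 6=23, lane 7=6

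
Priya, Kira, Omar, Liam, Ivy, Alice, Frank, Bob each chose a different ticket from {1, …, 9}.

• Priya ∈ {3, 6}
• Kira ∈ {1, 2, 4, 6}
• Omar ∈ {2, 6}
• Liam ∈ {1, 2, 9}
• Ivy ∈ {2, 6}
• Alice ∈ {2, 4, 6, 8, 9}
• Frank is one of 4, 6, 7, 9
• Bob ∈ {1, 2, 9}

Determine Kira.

The 8 variables together cover exactly {1, 2, 3, 4, 6, 7, 8, 9} — 8 values for 8 variables — and 3 appears only in Priya's list, so Priya = 3.
The 7 still-open variables together cover exactly {1, 2, 4, 6, 7, 8, 9} — 7 values for 7 variables — and 7 appears only in Frank's list, so Frank = 7.
The 6 still-open variables together cover exactly {1, 2, 4, 6, 8, 9} — 6 values for 6 variables — and 8 appears only in Alice's list, so Alice = 8.
The 5 still-open variables draw from only 5 values {1, 2, 4, 6, 9}, so each is used; only Kira can be 4, hence Kira = 4.

4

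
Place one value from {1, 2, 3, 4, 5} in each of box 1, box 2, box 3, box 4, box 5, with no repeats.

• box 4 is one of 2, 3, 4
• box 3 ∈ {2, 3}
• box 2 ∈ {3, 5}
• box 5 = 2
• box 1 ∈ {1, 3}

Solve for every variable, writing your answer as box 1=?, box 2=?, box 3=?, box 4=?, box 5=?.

box 1=1, box 2=5, box 3=3, box 4=4, box 5=2

box 5 has just one choice, so box 5 = 2. Strike 2 from box 3, box 4.
That leaves box 3 = 3. Remove 3 from box 1, box 2, box 4.
That leaves box 4 = 4.
box 1's domain is down to {1}, so box 1 = 1.
box 2's domain is down to {5}, so box 2 = 5.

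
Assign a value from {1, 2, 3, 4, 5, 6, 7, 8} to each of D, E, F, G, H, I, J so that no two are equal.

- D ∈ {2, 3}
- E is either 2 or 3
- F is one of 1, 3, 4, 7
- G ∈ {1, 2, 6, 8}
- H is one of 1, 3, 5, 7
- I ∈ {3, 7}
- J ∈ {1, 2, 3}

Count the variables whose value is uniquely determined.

4

D and E share exactly the 2 values {2, 3}; by pigeonhole those values go to them, so strike 2, 3 from F, G, H, I, J.
I has just one choice, so I = 7. Strike 7 from F, H.
J's domain is down to {1}, so J = 1. So F, G, H can't be 1.
That leaves F = 4.
H has just one choice, so H = 5.
Determined: F=4, H=5, I=7, J=1. The other variables each still have more than one consistent value. That makes 4.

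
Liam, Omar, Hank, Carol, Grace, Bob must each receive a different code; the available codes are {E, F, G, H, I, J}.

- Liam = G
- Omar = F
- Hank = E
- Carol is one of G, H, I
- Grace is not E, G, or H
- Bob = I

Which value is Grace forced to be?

Liam has just one choice, so Liam = G. Remove G from Carol.
Omar has just one choice, so Omar = F. Eliminate F elsewhere: Grace.
Hank must be E (only option left).
Bob has just one choice, so Bob = I. So Carol, Grace can't be I.
So Grace = J.

J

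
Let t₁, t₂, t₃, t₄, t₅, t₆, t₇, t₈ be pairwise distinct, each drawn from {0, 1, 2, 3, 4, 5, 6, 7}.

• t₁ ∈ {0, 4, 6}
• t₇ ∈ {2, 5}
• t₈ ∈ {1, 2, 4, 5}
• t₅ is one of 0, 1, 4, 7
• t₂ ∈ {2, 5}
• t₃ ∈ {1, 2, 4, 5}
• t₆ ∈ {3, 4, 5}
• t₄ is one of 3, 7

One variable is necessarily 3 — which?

t₆

The 8 variables draw from only 8 values {0, 1, 2, 3, 4, 5, 6, 7}, so each is used; only t₁ can be 6, hence t₁ = 6.
The 7 still-open variables together cover exactly {0, 1, 2, 3, 4, 5, 7} — 7 values for 7 variables — and 0 appears only in t₅'s list, so t₅ = 0.
The 6 still-open variables draw from only 6 values {1, 2, 3, 4, 5, 7}, so each is used; only t₄ can be 7, hence t₄ = 7.
Among the 5 still-open variables, 3 fits only t₆ (and all 5 values in {1, 2, 3, 4, 5} must be used), so t₆ = 3.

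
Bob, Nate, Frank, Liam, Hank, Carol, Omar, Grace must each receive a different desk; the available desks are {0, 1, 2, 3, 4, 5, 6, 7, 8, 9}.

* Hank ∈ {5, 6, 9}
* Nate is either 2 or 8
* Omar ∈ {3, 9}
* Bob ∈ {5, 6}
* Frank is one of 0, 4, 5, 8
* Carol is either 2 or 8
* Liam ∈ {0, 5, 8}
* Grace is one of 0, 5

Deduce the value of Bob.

Among the 8 variables, 3 fits only Omar (and all 8 values in {0, 2, 3, 4, 5, 6, 8, 9} must be used), so Omar = 3.
The 7 still-open variables draw from only 7 values {0, 2, 4, 5, 6, 8, 9}, so each is used; only Frank can be 4, hence Frank = 4.
The 6 still-open variables draw from only 6 values {0, 2, 5, 6, 8, 9}, so each is used; only Hank can be 9, hence Hank = 9.
The 5 still-open variables draw from only 5 values {0, 2, 5, 6, 8}, so each is used; only Bob can be 6, hence Bob = 6.

6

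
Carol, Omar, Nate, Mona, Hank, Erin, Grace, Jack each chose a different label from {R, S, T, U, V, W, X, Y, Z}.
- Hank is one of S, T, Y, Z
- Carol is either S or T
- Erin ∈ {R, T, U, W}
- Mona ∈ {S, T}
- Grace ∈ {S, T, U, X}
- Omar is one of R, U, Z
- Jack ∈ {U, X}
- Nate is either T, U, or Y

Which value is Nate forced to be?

Y

The 8 variables together cover exactly {R, S, T, U, W, X, Y, Z} — 8 values for 8 variables — and W appears only in Erin's list, so Erin = W.
Among the 7 still-open variables, R fits only Omar (and all 7 values in {R, S, T, U, X, Y, Z} must be used), so Omar = R.
The 6 still-open variables draw from only 6 values {S, T, U, X, Y, Z}, so each is used; only Hank can be Z, hence Hank = Z.
Among the 5 still-open variables, Y fits only Nate (and all 5 values in {S, T, U, X, Y} must be used), so Nate = Y.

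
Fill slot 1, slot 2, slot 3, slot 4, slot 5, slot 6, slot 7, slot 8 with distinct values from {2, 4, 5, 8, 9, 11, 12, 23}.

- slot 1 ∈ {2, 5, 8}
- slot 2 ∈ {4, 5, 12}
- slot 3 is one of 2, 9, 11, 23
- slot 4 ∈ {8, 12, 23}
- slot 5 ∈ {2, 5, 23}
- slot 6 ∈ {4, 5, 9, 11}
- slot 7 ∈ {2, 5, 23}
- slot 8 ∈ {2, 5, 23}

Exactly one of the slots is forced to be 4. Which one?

The 3 variables slot 5, slot 7, slot 8 are confined to {2, 5, 23}, which locks those values in; drop them from slot 1, slot 2, slot 3, slot 4, slot 6.
slot 1's domain is down to {8}, so slot 1 = 8. Remove 8 from slot 4.
slot 4 has just one choice, so slot 4 = 12. Strike 12 from slot 2.

slot 2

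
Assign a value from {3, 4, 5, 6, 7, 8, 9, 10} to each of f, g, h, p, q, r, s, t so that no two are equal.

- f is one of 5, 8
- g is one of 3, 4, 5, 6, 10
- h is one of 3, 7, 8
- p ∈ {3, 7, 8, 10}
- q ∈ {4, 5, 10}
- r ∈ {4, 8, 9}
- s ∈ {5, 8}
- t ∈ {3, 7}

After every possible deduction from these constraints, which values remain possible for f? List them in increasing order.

The 8 variables together cover exactly {3, 4, 5, 6, 7, 8, 9, 10} — 8 values for 8 variables — and 6 appears only in g's list, so g = 6.
Among the 7 still-open variables, 9 fits only r (and all 7 values in {3, 4, 5, 7, 8, 9, 10} must be used), so r = 9.
The 6 still-open variables together cover exactly {3, 4, 5, 7, 8, 10} — 6 values for 6 variables — and 4 appears only in q's list, so q = 4.
The 5 still-open variables together cover exactly {3, 5, 7, 8, 10} — 5 values for 5 variables — and 10 appears only in p's list, so p = 10.
f and s share exactly the 2 values {5, 8}; by pigeonhole those values go to them, so strike 5, 8 from h.
No further eliminations apply; f can still be any of 5, 8.

5, 8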